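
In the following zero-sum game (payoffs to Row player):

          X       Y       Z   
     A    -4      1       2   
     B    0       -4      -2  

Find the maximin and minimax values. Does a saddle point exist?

Maximin = -4, Minimax = 0, Saddle: False

Work:
Row minimums: [-4, -4] → maximin = -4
Column maximums: [0, 1, 2] → minimax = 0
No saddle point (maximin ≠ minimax). Mixed strategy needed.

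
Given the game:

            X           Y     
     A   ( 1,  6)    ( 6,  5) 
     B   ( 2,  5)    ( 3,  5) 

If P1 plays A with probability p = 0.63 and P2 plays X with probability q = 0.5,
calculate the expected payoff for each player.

E[P1] = 3.13, E[P2] = 5.315

Work:
E[P1] = p·q·π₁(A,X) + p·(1-q)·π₁(A,Y) + (1-p)·q·π₁(B,X) + (1-p)·(1-q)·π₁(B,Y)
= 0.63·0.5·1 + 0.63·0.5·6 + 0.37·0.5·2 + 0.37·0.5·3
= 3.13

E[P2] = 5.315 (similar calculation)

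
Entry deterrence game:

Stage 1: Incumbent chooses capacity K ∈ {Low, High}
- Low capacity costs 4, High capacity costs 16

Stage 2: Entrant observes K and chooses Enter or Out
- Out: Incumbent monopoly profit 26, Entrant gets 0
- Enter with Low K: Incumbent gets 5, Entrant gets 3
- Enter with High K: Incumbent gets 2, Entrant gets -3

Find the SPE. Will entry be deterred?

SPE: (High, Enter|Low, Out|High); Entry deterred. Incumbent net profit = 10

Work:
After Low K: Entrant enters (3 > 0)
After High K: Entrant stays out (-3 < 0)
Incumbent: Low → 5−4=1, High → 26−16=10
Incumbent chooses High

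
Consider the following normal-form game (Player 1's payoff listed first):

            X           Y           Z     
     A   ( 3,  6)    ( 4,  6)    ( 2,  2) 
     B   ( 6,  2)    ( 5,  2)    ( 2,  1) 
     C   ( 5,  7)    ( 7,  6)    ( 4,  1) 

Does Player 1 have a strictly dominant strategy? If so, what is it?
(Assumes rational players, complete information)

No strictly dominant strategy exists for Player 1

Work:
A strategy strictly dominates another if it gives a strictly higher payoff against every opponent action. Compare each pair of P1's strategies column-by-column:
  A vs B: [3 vs 6, 4 vs 5, 2 vs 2] → A does not strictly dominate B (column X: 3 ≤ 6)
  A vs C: [3 vs 5, 4 vs 7, 2 vs 4] → A does not strictly dominate C (column X: 3 ≤ 5)
  B vs A: [6 vs 3, 5 vs 4, 2 vs 2] → B does not strictly dominate A (column Z: 2 ≤ 2)
  B vs C: [6 vs 5, 5 vs 7, 2 vs 4] → B does not strictly dominate C (column Y: 5 ≤ 7)
  C vs A: [5 vs 3, 7 vs 4, 4 vs 2] → C strictly dominates A
  C vs B: [5 vs 6, 7 vs 5, 4 vs 2] → C does not strictly dominate B (column X: 5 ≤ 6)
No single strategy strictly dominates all others → no strictly dominant strategy.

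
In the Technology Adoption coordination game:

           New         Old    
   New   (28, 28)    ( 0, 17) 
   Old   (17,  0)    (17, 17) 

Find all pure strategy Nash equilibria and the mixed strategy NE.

Pure NE: (New, New) and (Old, Old); Mixed NE: p = 0.6071, q = 0.6071

Work:
Check pure NE:
(New, New): (28, 28) - no unilateral deviation beneficial
(Old, Old): (17, 17) - no unilateral deviation beneficial
Mixed NE: P1 plays New with p = 0.6071, P2 plays New with q = 0.6071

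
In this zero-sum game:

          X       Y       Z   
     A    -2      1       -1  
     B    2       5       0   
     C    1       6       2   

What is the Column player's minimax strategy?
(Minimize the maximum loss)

Column should play X or Z (all achieve the minimum), value = 2

Work:
Column player minimizes Row's maximum payoff:
Column X: max payoff to Row = 2
Column Y: max payoff to Row = 6
Column Z: max payoff to Row = 2
Minimum is 2, achieved by columns X, Z (tied).
Each of X or Z is a minimax strategy.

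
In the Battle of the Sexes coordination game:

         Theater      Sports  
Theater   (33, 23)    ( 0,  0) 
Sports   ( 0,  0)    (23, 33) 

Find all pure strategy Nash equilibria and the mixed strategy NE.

Pure NE: (Theater, Theater) and (Sports, Sports); Mixed NE: p = 0.5893, q = 0.4107

Work:
Check pure NE:
(Theater, Theater): (33, 23) - no unilateral deviation beneficial
(Sports, Sports): (23, 33) - no unilateral deviation beneficial
Mixed NE: P1 plays Theater with p = 0.5893, P2 plays Theater with q = 0.4107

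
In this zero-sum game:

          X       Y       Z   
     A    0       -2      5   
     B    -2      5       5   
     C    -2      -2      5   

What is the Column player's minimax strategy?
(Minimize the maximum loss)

Column should play X, value = 0

Work:
Column player minimizes Row's maximum payoff:
Column X: max payoff to Row = 0
Column Y: max payoff to Row = 5
Column Z: max payoff to Row = 5
Minimum is 0, achieved by column X.
Minimax strategy: X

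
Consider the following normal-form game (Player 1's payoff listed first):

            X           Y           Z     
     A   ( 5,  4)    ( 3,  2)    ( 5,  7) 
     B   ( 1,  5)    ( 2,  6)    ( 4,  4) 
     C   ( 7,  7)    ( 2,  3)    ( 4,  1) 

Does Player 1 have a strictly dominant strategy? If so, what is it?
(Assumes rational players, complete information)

No strictly dominant strategy exists for Player 1

Work:
A strategy strictly dominates another if it gives a strictly higher payoff against every opponent action. Compare each pair of P1's strategies column-by-column:
  A vs B: [5 vs 1, 3 vs 2, 5 vs 4] → A strictly dominates B
  A vs C: [5 vs 7, 3 vs 2, 5 vs 4] → A does not strictly dominate C (column X: 5 ≤ 7)
  B vs A: [1 vs 5, 2 vs 3, 4 vs 5] → B does not strictly dominate A (column X: 1 ≤ 5)
  B vs C: [1 vs 7, 2 vs 2, 4 vs 4] → B does not strictly dominate C (column X: 1 ≤ 7)
  C vs A: [7 vs 5, 2 vs 3, 4 vs 5] → C does not strictly dominate A (column Y: 2 ≤ 3)
  C vs B: [7 vs 1, 2 vs 2, 4 vs 4] → C does not strictly dominate B (column Y: 2 ≤ 2)
No single strategy strictly dominates all others → no strictly dominant strategy.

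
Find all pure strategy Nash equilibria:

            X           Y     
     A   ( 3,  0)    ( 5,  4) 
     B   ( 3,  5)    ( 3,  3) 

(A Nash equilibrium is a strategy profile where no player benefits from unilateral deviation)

Nash equilibrium: (A, Y), (B, X)

Work:
Best responses:
  P1 vs X: payoffs [3, 3] → best response A/B (payoff 3)
  P1 vs Y: payoffs [5, 3] → best response A (payoff 5)
  P2 vs A: payoffs [0, 4] → best response Y (payoff 4)
  P2 vs B: payoffs [5, 3] → best response X (payoff 5)
Mutual best responses: (A,Y), (B,X) → Nash equilibria.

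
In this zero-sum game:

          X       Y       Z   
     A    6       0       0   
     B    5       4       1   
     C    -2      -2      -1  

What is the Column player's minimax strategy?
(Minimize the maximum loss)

Column should play Z, value = 1

Work:
Column player minimizes Row's maximum payoff:
Column X: max payoff to Row = 6
Column Y: max payoff to Row = 4
Column Z: max payoff to Row = 1
Minimum is 1, achieved by column Z.
Minimax strategy: Z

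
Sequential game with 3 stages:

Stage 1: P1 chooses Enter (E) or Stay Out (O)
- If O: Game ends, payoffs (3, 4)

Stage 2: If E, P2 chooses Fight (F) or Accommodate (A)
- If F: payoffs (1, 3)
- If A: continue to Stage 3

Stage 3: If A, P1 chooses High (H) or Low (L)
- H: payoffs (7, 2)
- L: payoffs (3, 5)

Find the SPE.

SPE: (O, F, H); Outcome (3, 4)

Work:
Stage 3: P1 chooses H (7 vs 3)
Stage 2: P2: F->3, A->2 (anticipating H). Choose F
Stage 1: P1: O->3, E->1 (anticipating F, H). Choose O
SPE path: O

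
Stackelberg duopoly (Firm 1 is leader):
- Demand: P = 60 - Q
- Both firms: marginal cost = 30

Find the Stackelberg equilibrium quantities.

q₁* (leader) = 15.0, q₂* (follower) = 7.5

Work:
Follower's reaction: q₂ = (a - c - q₁)/2
Leader substitutes: π₁ = q₁·(a - q₁ - (a-c-q₁)/2 - c)
FOC: q₁* = (60 - 30)/2 = 15.00
Then: q₂* = (60 - 30 - 15.0)/2 = 7.50
Leader has first-mover advantage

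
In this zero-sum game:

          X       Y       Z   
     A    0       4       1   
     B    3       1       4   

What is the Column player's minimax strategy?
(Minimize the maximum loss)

Column should play X, value = 3

Work:
Column player minimizes Row's maximum payoff:
Column X: max payoff to Row = 3
Column Y: max payoff to Row = 4
Column Z: max payoff to Row = 4
Minimum is 3, achieved by column X.
Minimax strategy: X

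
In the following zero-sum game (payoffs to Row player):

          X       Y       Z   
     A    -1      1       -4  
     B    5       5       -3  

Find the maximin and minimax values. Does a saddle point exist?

Maximin = -3, Minimax = -3, Saddle: True

Work:
Row minimums: [-4, -3] → maximin = -3
Column maximums: [5, 5, -3] → minimax = -3
Saddle point exists! Game value = -3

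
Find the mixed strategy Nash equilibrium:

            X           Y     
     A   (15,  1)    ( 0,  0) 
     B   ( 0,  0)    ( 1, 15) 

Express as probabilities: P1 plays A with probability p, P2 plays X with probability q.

p = 0.9375, q = 0.0625

Work:
Find probabilities that make opponent indifferent:
P2 chooses q to make P1 indifferent between A and B
P1 chooses p to make P2 indifferent between X and Y
Mixed NE: P1 plays (A: 0.9375, B: 0.0625), P2 plays (X: 0.0625, Y: 0.9375)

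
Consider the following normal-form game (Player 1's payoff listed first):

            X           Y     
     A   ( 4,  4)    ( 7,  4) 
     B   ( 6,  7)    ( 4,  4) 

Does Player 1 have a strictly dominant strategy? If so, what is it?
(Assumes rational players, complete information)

No strictly dominant strategy exists for Player 1

Work:
A strategy strictly dominates another if it gives a strictly higher payoff against every opponent action. Compare each pair of P1's strategies column-by-column:
  A vs B: [4 vs 6, 7 vs 4] → A does not strictly dominate B (column X: 4 ≤ 6)
  B vs A: [6 vs 4, 4 vs 7] → B does not strictly dominate A (column Y: 4 ≤ 7)
No single strategy strictly dominates all others → no strictly dominant strategy.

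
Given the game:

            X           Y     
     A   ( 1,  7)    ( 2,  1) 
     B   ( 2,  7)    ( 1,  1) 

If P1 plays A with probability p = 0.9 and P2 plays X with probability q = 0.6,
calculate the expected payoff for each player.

E[P1] = 1.42, E[P2] = 4.6

Work:
E[P1] = p·q·π₁(A,X) + p·(1-q)·π₁(A,Y) + (1-p)·q·π₁(B,X) + (1-p)·(1-q)·π₁(B,Y)
= 0.9·0.6·1 + 0.9·0.4·2 + 0.1·0.6·2 + 0.1·0.4·1
= 1.42

E[P2] = 4.6 (similar calculation)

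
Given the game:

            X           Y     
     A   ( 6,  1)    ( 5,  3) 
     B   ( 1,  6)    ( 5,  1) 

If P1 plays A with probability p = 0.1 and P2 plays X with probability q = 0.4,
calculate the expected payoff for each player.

E[P1] = 3.6, E[P2] = 2.92

Work:
E[P1] = p·q·π₁(A,X) + p·(1-q)·π₁(A,Y) + (1-p)·q·π₁(B,X) + (1-p)·(1-q)·π₁(B,Y)
= 0.1·0.4·6 + 0.1·0.6·5 + 0.9·0.4·1 + 0.9·0.6·5
= 3.6

E[P2] = 2.92 (similar calculation)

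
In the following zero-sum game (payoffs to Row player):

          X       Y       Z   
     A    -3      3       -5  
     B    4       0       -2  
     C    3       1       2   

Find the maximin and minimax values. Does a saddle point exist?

Maximin = 1, Minimax = 2, Saddle: False

Work:
Row minimums: [-5, -2, 1] → maximin = 1
Column maximums: [4, 3, 2] → minimax = 2
No saddle point (maximin ≠ minimax). Mixed strategy needed.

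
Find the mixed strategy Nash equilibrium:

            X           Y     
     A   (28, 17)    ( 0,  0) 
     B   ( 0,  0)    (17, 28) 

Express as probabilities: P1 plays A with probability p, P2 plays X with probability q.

p = 0.6222, q = 0.3778

Work:
Find probabilities that make opponent indifferent:
P2 chooses q to make P1 indifferent between A and B
P1 chooses p to make P2 indifferent between X and Y
Mixed NE: P1 plays (A: 0.6222, B: 0.3778), P2 plays (X: 0.3778, Y: 0.6222)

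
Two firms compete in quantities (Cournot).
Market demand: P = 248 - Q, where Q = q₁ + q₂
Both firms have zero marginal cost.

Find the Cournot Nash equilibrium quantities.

q₁* = q₂* = 82.67; P* = 82.67

Work:
Profit: π_i = P·q_i = (a - q_i - q_j)·q_i
FOC: ∂π_i/∂q_i = a - 2q_i - q_j = 0
Reaction function: q_i = (248 - q_j)/2
Symmetry: q* = 248/3 = 82.67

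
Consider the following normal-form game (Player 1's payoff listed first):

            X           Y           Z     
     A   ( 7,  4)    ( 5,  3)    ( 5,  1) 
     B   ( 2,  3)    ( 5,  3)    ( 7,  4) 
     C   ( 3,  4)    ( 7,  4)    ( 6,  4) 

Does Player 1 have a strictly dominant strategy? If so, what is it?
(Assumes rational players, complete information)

No strictly dominant strategy exists for Player 1

Work:
A strategy strictly dominates another if it gives a strictly higher payoff against every opponent action. Compare each pair of P1's strategies column-by-column:
  A vs B: [7 vs 2, 5 vs 5, 5 vs 7] → A does not strictly dominate B (column Y: 5 ≤ 5)
  A vs C: [7 vs 3, 5 vs 7, 5 vs 6] → A does not strictly dominate C (column Y: 5 ≤ 7)
  B vs A: [2 vs 7, 5 vs 5, 7 vs 5] → B does not strictly dominate A (column X: 2 ≤ 7)
  B vs C: [2 vs 3, 5 vs 7, 7 vs 6] → B does not strictly dominate C (column X: 2 ≤ 3)
  C vs A: [3 vs 7, 7 vs 5, 6 vs 5] → C does not strictly dominate A (column X: 3 ≤ 7)
  C vs B: [3 vs 2, 7 vs 5, 6 vs 7] → C does not strictly dominate B (column Z: 6 ≤ 7)
No single strategy strictly dominates all others → no strictly dominant strategy.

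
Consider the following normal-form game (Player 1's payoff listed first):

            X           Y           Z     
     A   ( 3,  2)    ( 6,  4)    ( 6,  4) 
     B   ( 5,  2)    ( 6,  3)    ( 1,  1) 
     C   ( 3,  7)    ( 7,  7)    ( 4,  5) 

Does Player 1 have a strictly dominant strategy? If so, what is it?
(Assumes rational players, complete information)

No strictly dominant strategy exists for Player 1

Work:
A strategy strictly dominates another if it gives a strictly higher payoff against every opponent action. Compare each pair of P1's strategies column-by-column:
  A vs B: [3 vs 5, 6 vs 6, 6 vs 1] → A does not strictly dominate B (column X: 3 ≤ 5)
  A vs C: [3 vs 3, 6 vs 7, 6 vs 4] → A does not strictly dominate C (column X: 3 ≤ 3)
  B vs A: [5 vs 3, 6 vs 6, 1 vs 6] → B does not strictly dominate A (column Y: 6 ≤ 6)
  B vs C: [5 vs 3, 6 vs 7, 1 vs 4] → B does not strictly dominate C (column Y: 6 ≤ 7)
  C vs A: [3 vs 3, 7 vs 6, 4 vs 6] → C does not strictly dominate A (column X: 3 ≤ 3)
  C vs B: [3 vs 5, 7 vs 6, 4 vs 1] → C does not strictly dominate B (column X: 3 ≤ 5)
No single strategy strictly dominates all others → no strictly dominant strategy.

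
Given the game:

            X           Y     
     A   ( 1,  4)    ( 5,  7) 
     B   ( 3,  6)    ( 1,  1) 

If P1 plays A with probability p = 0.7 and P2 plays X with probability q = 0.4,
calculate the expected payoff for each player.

E[P1] = 2.92, E[P2] = 4.96

Work:
E[P1] = p·q·π₁(A,X) + p·(1-q)·π₁(A,Y) + (1-p)·q·π₁(B,X) + (1-p)·(1-q)·π₁(B,Y)
= 0.7·0.4·1 + 0.7·0.6·5 + 0.3·0.4·3 + 0.3·0.6·1
= 2.92

E[P2] = 4.96 (similar calculation)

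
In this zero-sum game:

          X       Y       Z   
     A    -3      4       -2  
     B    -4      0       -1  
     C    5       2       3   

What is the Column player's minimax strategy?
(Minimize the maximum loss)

Column should play Z, value = 3

Work:
Column player minimizes Row's maximum payoff:
Column X: max payoff to Row = 5
Column Y: max payoff to Row = 4
Column Z: max payoff to Row = 3
Minimum is 3, achieved by column Z.
Minimax strategy: Z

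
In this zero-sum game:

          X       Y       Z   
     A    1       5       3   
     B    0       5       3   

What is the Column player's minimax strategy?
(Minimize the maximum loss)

Column should play X, value = 1

Work:
Column player minimizes Row's maximum payoff:
Column X: max payoff to Row = 1
Column Y: max payoff to Row = 5
Column Z: max payoff to Row = 3
Minimum is 1, achieved by column X.
Minimax strategy: X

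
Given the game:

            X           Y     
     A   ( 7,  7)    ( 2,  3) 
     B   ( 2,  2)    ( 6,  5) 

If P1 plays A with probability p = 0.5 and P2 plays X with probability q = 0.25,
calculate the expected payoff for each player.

E[P1] = 4.125, E[P2] = 4.125

Work:
E[P1] = p·q·π₁(A,X) + p·(1-q)·π₁(A,Y) + (1-p)·q·π₁(B,X) + (1-p)·(1-q)·π₁(B,Y)
= 0.5·0.25·7 + 0.5·0.75·2 + 0.5·0.25·2 + 0.5·0.75·6
= 4.125

E[P2] = 4.125 (similar calculation)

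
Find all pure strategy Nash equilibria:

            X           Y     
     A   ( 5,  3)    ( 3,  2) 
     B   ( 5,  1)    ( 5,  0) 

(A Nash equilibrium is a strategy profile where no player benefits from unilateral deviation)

Nash equilibrium: (A, X), (B, X)

Work:
Best responses:
  P1 vs X: payoffs [5, 5] → best response A/B (payoff 5)
  P1 vs Y: payoffs [3, 5] → best response B (payoff 5)
  P2 vs A: payoffs [3, 2] → best response X (payoff 3)
  P2 vs B: payoffs [1, 0] → best response X (payoff 1)
Mutual best responses: (A,X), (B,X) → Nash equilibria.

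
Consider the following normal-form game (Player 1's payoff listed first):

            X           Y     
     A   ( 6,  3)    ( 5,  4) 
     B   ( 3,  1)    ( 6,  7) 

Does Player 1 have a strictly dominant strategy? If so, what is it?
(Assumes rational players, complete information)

No strictly dominant strategy exists for Player 1

Work:
A strategy strictly dominates another if it gives a strictly higher payoff against every opponent action. Compare each pair of P1's strategies column-by-column:
  A vs B: [6 vs 3, 5 vs 6] → A does not strictly dominate B (column Y: 5 ≤ 6)
  B vs A: [3 vs 6, 6 vs 5] → B does not strictly dominate A (column X: 3 ≤ 6)
No single strategy strictly dominates all others → no strictly dominant strategy.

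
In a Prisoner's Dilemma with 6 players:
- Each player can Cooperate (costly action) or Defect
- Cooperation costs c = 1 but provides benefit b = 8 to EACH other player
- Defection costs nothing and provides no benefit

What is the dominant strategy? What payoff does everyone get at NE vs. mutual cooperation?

Dominant: Defect; NE payoff = 0; Coop payoff = 39

Work:
Defect dominates (saves cost c = 1, benefit to others is external)
NE: All defect → everyone gets 0
If all cooperate: each receives (5)×8 - 1 = 39
Social dilemma: 39 > 0 but NE gives 0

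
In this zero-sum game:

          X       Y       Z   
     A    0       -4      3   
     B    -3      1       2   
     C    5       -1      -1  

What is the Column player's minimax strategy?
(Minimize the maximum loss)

Column should play Y, value = 1

Work:
Column player minimizes Row's maximum payoff:
Column X: max payoff to Row = 5
Column Y: max payoff to Row = 1
Column Z: max payoff to Row = 3
Minimum is 1, achieved by column Y.
Minimax strategy: Y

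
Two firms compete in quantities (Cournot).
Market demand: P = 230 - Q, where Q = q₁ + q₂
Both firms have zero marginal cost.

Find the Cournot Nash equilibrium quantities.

q₁* = q₂* = 76.67; P* = 76.67

Work:
Profit: π_i = P·q_i = (a - q_i - q_j)·q_i
FOC: ∂π_i/∂q_i = a - 2q_i - q_j = 0
Reaction function: q_i = (230 - q_j)/2
Symmetry: q* = 230/3 = 76.67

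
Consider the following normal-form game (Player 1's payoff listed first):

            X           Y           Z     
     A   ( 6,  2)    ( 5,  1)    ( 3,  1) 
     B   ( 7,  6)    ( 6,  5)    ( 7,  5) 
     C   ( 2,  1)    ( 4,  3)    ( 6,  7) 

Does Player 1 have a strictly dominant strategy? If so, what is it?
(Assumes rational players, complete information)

Yes, Player 1's strictly dominant strategy is B

Work:
A strategy strictly dominates another if it gives a strictly higher payoff against every opponent action. Compare each pair of P1's strategies column-by-column:
  A vs B: [6 vs 7, 5 vs 6, 3 vs 7] → A does not strictly dominate B (column X: 6 ≤ 7)
  A vs C: [6 vs 2, 5 vs 4, 3 vs 6] → A does not strictly dominate C (column Z: 3 ≤ 6)
  B vs A: [7 vs 6, 6 vs 5, 7 vs 3] → B strictly dominates A
  B vs C: [7 vs 2, 6 vs 4, 7 vs 6] → B strictly dominates C
  C vs A: [2 vs 6, 4 vs 5, 6 vs 3] → C does not strictly dominate A (column X: 2 ≤ 6)
  C vs B: [2 vs 7, 4 vs 6, 6 vs 7] → C does not strictly dominate B (column X: 2 ≤ 7)
B strictly dominates every other strategy → strictly dominant.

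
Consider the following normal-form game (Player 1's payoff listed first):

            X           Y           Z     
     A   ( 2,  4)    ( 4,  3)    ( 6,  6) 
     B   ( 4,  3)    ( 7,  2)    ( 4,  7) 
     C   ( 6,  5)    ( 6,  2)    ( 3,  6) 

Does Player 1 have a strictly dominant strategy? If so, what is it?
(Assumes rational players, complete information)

No strictly dominant strategy exists for Player 1

Work:
A strategy strictly dominates another if it gives a strictly higher payoff against every opponent action. Compare each pair of P1's strategies column-by-column:
  A vs B: [2 vs 4, 4 vs 7, 6 vs 4] → A does not strictly dominate B (column X: 2 ≤ 4)
  A vs C: [2 vs 6, 4 vs 6, 6 vs 3] → A does not strictly dominate C (column X: 2 ≤ 6)
  B vs A: [4 vs 2, 7 vs 4, 4 vs 6] → B does not strictly dominate A (column Z: 4 ≤ 6)
  B vs C: [4 vs 6, 7 vs 6, 4 vs 3] → B does not strictly dominate C (column X: 4 ≤ 6)
  C vs A: [6 vs 2, 6 vs 4, 3 vs 6] → C does not strictly dominate A (column Z: 3 ≤ 6)
  C vs B: [6 vs 4, 6 vs 7, 3 vs 4] → C does not strictly dominate B (column Y: 6 ≤ 7)
No single strategy strictly dominates all others → no strictly dominant strategy.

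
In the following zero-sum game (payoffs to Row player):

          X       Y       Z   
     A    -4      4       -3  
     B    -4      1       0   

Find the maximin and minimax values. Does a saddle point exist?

Maximin = -4, Minimax = -4, Saddle: True

Work:
Row minimums: [-4, -4] → maximin = -4
Column maximums: [-4, 4, 0] → minimax = -4
Saddle point exists! Game value = -4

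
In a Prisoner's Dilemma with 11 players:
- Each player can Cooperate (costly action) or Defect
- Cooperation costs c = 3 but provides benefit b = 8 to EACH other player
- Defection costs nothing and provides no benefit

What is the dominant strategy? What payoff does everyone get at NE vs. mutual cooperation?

Dominant: Defect; NE payoff = 0; Coop payoff = 77

Work:
Defect dominates (saves cost c = 3, benefit to others is external)
NE: All defect → everyone gets 0
If all cooperate: each receives (10)×8 - 3 = 77
Social dilemma: 77 > 0 but NE gives 0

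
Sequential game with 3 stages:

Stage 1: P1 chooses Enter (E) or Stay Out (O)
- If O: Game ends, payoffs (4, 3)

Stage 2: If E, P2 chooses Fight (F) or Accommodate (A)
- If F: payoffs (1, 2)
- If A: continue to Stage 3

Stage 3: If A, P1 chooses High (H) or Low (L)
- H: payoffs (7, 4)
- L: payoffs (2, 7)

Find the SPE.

SPE: (E, A, H); Outcome (7, 4)

Work:
Stage 3: P1 chooses H (7 vs 2)
Stage 2: P2: F->2, A->4 (anticipating H). Choose A
Stage 1: P1: O->4, E->7 (anticipating A, H). Choose E
SPE path: E -> A -> H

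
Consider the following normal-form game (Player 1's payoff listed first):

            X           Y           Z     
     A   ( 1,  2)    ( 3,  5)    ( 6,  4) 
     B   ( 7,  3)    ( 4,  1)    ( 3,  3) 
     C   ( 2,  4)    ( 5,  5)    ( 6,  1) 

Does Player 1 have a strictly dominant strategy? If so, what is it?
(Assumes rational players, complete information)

No strictly dominant strategy exists for Player 1

Work:
A strategy strictly dominates another if it gives a strictly higher payoff against every opponent action. Compare each pair of P1's strategies column-by-column:
  A vs B: [1 vs 7, 3 vs 4, 6 vs 3] → A does not strictly dominate B (column X: 1 ≤ 7)
  A vs C: [1 vs 2, 3 vs 5, 6 vs 6] → A does not strictly dominate C (column X: 1 ≤ 2)
  B vs A: [7 vs 1, 4 vs 3, 3 vs 6] → B does not strictly dominate A (column Z: 3 ≤ 6)
  B vs C: [7 vs 2, 4 vs 5, 3 vs 6] → B does not strictly dominate C (column Y: 4 ≤ 5)
  C vs A: [2 vs 1, 5 vs 3, 6 vs 6] → C does not strictly dominate A (column Z: 6 ≤ 6)
  C vs B: [2 vs 7, 5 vs 4, 6 vs 3] → C does not strictly dominate B (column X: 2 ≤ 7)
No single strategy strictly dominates all others → no strictly dominant strategy.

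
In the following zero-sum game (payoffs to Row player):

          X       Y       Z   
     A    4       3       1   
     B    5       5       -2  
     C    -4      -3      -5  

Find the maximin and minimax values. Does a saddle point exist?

Maximin = 1, Minimax = 1, Saddle: True

Work:
Row minimums: [1, -2, -5] → maximin = 1
Column maximums: [5, 5, 1] → minimax = 1
Saddle point exists! Game value = 1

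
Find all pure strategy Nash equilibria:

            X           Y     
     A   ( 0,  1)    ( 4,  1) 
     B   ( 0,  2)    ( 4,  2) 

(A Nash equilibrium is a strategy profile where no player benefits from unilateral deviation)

Nash equilibrium: (A, X), (A, Y), (B, X), (B, Y)

Work:
Best responses:
  P1 vs X: payoffs [0, 0] → best response A/B (payoff 0)
  P1 vs Y: payoffs [4, 4] → best response A/B (payoff 4)
  P2 vs A: payoffs [1, 1] → best response X/Y (payoff 1)
  P2 vs B: payoffs [2, 2] → best response X/Y (payoff 2)
Mutual best responses: (A,X), (A,Y), (B,X), (B,Y) → Nash equilibria.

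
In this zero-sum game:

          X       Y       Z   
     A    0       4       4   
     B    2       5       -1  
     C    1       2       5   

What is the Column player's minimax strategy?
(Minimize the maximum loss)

Column should play X, value = 2

Work:
Column player minimizes Row's maximum payoff:
Column X: max payoff to Row = 2
Column Y: max payoff to Row = 5
Column Z: max payoff to Row = 5
Minimum is 2, achieved by column X.
Minimax strategy: X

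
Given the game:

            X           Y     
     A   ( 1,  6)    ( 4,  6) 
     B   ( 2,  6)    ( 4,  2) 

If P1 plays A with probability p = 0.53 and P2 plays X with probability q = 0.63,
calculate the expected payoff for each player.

E[P1] = 2.4061, E[P2] = 5.3044

Work:
E[P1] = p·q·π₁(A,X) + p·(1-q)·π₁(A,Y) + (1-p)·q·π₁(B,X) + (1-p)·(1-q)·π₁(B,Y)
= 0.53·0.63·1 + 0.53·0.37·4 + 0.47·0.63·2 + 0.47·0.37·4
= 2.4061

E[P2] = 5.3044 (similar calculation)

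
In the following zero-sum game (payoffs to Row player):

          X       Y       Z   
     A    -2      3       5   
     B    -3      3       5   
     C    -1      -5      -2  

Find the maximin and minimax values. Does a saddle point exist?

Maximin = -2, Minimax = -1, Saddle: False

Work:
Row minimums: [-2, -3, -5] → maximin = -2
Column maximums: [-1, 3, 5] → minimax = -1
No saddle point (maximin ≠ minimax). Mixed strategy needed.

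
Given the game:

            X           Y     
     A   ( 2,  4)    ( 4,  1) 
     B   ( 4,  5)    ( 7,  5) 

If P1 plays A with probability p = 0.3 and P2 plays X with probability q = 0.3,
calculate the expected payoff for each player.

E[P1] = 5.29, E[P2] = 4.07

Work:
E[P1] = p·q·π₁(A,X) + p·(1-q)·π₁(A,Y) + (1-p)·q·π₁(B,X) + (1-p)·(1-q)·π₁(B,Y)
= 0.3·0.3·2 + 0.3·0.7·4 + 0.7·0.3·4 + 0.7·0.7·7
= 5.29

E[P2] = 4.07 (similar calculation)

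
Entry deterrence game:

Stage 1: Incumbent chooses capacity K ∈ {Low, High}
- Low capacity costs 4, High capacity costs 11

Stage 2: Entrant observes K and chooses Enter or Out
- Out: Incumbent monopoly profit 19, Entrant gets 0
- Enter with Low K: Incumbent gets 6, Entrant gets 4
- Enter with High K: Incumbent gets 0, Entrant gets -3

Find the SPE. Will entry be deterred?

SPE: (High, Enter|Low, Out|High); Entry deterred. Incumbent net profit = 8

Work:
After Low K: Entrant enters (4 > 0)
After High K: Entrant stays out (-3 < 0)
Incumbent: Low → 6−4=2, High → 19−11=8
Incumbent chooses High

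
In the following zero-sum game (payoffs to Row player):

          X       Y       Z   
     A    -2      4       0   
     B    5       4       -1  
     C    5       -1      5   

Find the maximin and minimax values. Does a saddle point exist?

Maximin = -1, Minimax = 4, Saddle: False

Work:
Row minimums: [-2, -1, -1] → maximin = -1
Column maximums: [5, 4, 5] → minimax = 4
No saddle point (maximin ≠ minimax). Mixed strategy needed.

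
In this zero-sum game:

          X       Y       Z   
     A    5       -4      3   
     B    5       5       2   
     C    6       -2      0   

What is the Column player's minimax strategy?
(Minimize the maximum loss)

Column should play Z, value = 3

Work:
Column player minimizes Row's maximum payoff:
Column X: max payoff to Row = 6
Column Y: max payoff to Row = 5
Column Z: max payoff to Row = 3
Minimum is 3, achieved by column Z.
Minimax strategy: Z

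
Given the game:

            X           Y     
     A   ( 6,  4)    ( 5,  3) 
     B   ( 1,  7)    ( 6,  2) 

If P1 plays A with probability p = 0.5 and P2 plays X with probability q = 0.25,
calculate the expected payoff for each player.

E[P1] = 5.0, E[P2] = 3.25

Work:
E[P1] = p·q·π₁(A,X) + p·(1-q)·π₁(A,Y) + (1-p)·q·π₁(B,X) + (1-p)·(1-q)·π₁(B,Y)
= 0.5·0.25·6 + 0.5·0.75·5 + 0.5·0.25·1 + 0.5·0.75·6
= 5.0

E[P2] = 3.25 (similar calculation)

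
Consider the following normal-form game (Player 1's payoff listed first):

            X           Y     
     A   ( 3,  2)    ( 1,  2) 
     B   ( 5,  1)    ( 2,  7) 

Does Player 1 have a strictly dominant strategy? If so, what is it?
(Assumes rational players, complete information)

Yes, Player 1's strictly dominant strategy is B

Work:
A strategy strictly dominates another if it gives a strictly higher payoff against every opponent action. Compare each pair of P1's strategies column-by-column:
  A vs B: [3 vs 5, 1 vs 2] → A does not strictly dominate B (column X: 3 ≤ 5)
  B vs A: [5 vs 3, 2 vs 1] → B strictly dominates A
B strictly dominates every other strategy → strictly dominant.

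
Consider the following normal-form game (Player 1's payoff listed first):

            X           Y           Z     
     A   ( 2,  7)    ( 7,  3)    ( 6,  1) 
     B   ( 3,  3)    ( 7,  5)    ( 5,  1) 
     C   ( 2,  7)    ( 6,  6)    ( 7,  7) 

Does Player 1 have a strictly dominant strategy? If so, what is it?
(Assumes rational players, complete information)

No strictly dominant strategy exists for Player 1

Work:
A strategy strictly dominates another if it gives a strictly higher payoff against every opponent action. Compare each pair of P1's strategies column-by-column:
  A vs B: [2 vs 3, 7 vs 7, 6 vs 5] → A does not strictly dominate B (column X: 2 ≤ 3)
  A vs C: [2 vs 2, 7 vs 6, 6 vs 7] → A does not strictly dominate C (column X: 2 ≤ 2)
  B vs A: [3 vs 2, 7 vs 7, 5 vs 6] → B does not strictly dominate A (column Y: 7 ≤ 7)
  B vs C: [3 vs 2, 7 vs 6, 5 vs 7] → B does not strictly dominate C (column Z: 5 ≤ 7)
  C vs A: [2 vs 2, 6 vs 7, 7 vs 6] → C does not strictly dominate A (column X: 2 ≤ 2)
  C vs B: [2 vs 3, 6 vs 7, 7 vs 5] → C does not strictly dominate B (column X: 2 ≤ 3)
No single strategy strictly dominates all others → no strictly dominant strategy.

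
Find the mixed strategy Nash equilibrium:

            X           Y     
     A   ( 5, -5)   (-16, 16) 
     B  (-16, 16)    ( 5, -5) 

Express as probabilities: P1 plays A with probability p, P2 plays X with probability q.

p = 0.5, q = 0.5

Work:
Find probabilities that make opponent indifferent:
P2 chooses q to make P1 indifferent between A and B
P1 chooses p to make P2 indifferent between X and Y
Mixed NE: P1 plays (A: 0.5, B: 0.5), P2 plays (X: 0.5, Y: 0.5)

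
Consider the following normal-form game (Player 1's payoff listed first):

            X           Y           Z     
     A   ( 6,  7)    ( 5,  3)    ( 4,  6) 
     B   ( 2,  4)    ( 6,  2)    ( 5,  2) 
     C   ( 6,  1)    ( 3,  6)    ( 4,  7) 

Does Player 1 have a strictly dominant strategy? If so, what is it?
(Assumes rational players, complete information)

No strictly dominant strategy exists for Player 1

Work:
A strategy strictly dominates another if it gives a strictly higher payoff against every opponent action. Compare each pair of P1's strategies column-by-column:
  A vs B: [6 vs 2, 5 vs 6, 4 vs 5] → A does not strictly dominate B (column Y: 5 ≤ 6)
  A vs C: [6 vs 6, 5 vs 3, 4 vs 4] → A does not strictly dominate C (column X: 6 ≤ 6)
  B vs A: [2 vs 6, 6 vs 5, 5 vs 4] → B does not strictly dominate A (column X: 2 ≤ 6)
  B vs C: [2 vs 6, 6 vs 3, 5 vs 4] → B does not strictly dominate C (column X: 2 ≤ 6)
  C vs A: [6 vs 6, 3 vs 5, 4 vs 4] → C does not strictly dominate A (column X: 6 ≤ 6)
  C vs B: [6 vs 2, 3 vs 6, 4 vs 5] → C does not strictly dominate B (column Y: 3 ≤ 6)
No single strategy strictly dominates all others → no strictly dominant strategy.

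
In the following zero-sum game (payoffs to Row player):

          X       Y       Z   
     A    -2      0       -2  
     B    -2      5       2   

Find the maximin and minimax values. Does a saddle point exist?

Maximin = -2, Minimax = -2, Saddle: True

Work:
Row minimums: [-2, -2] → maximin = -2
Column maximums: [-2, 5, 2] → minimax = -2
Saddle point exists! Game value = -2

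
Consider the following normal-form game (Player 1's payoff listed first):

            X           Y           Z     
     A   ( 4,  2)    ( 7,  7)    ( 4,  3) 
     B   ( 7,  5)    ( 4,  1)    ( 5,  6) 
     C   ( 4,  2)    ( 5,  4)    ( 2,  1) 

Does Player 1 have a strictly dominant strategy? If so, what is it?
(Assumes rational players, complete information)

No strictly dominant strategy exists for Player 1

Work:
A strategy strictly dominates another if it gives a strictly higher payoff against every opponent action. Compare each pair of P1's strategies column-by-column:
  A vs B: [4 vs 7, 7 vs 4, 4 vs 5] → A does not strictly dominate B (column X: 4 ≤ 7)
  A vs C: [4 vs 4, 7 vs 5, 4 vs 2] → A does not strictly dominate C (column X: 4 ≤ 4)
  B vs A: [7 vs 4, 4 vs 7, 5 vs 4] → B does not strictly dominate A (column Y: 4 ≤ 7)
  B vs C: [7 vs 4, 4 vs 5, 5 vs 2] → B does not strictly dominate C (column Y: 4 ≤ 5)
  C vs A: [4 vs 4, 5 vs 7, 2 vs 4] → C does not strictly dominate A (column X: 4 ≤ 4)
  C vs B: [4 vs 7, 5 vs 4, 2 vs 5] → C does not strictly dominate B (column X: 4 ≤ 7)
No single strategy strictly dominates all others → no strictly dominant strategy.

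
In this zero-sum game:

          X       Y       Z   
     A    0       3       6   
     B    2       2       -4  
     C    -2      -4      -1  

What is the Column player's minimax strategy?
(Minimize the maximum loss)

Column should play X, value = 2

Work:
Column player minimizes Row's maximum payoff:
Column X: max payoff to Row = 2
Column Y: max payoff to Row = 3
Column Z: max payoff to Row = 6
Minimum is 2, achieved by column X.
Minimax strategy: X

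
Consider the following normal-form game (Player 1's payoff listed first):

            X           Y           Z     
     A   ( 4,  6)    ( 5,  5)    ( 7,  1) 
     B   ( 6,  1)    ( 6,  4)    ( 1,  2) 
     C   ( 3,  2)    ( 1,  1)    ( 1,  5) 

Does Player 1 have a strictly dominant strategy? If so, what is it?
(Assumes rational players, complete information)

No strictly dominant strategy exists for Player 1

Work:
A strategy strictly dominates another if it gives a strictly higher payoff against every opponent action. Compare each pair of P1's strategies column-by-column:
  A vs B: [4 vs 6, 5 vs 6, 7 vs 1] → A does not strictly dominate B (column X: 4 ≤ 6)
  A vs C: [4 vs 3, 5 vs 1, 7 vs 1] → A strictly dominates C
  B vs A: [6 vs 4, 6 vs 5, 1 vs 7] → B does not strictly dominate A (column Z: 1 ≤ 7)
  B vs C: [6 vs 3, 6 vs 1, 1 vs 1] → B does not strictly dominate C (column Z: 1 ≤ 1)
  C vs A: [3 vs 4, 1 vs 5, 1 vs 7] → C does not strictly dominate A (column X: 3 ≤ 4)
  C vs B: [3 vs 6, 1 vs 6, 1 vs 1] → C does not strictly dominate B (column X: 3 ≤ 6)
No single strategy strictly dominates all others → no strictly dominant strategy.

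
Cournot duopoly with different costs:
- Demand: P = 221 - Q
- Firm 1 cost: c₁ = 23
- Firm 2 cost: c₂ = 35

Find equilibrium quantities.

q₁* = 70.0, q₂* = 58.0

Work:
Reaction: q₁ = (221 - 23 - q₂)/2
Reaction: q₂ = (221 - 35 - q₁)/2
Solve simultaneously:
q₁* = (221 - 2×23 + 35)/3 = 70.0
q₂* = (221 - 2×35 + 23)/3 = 58.0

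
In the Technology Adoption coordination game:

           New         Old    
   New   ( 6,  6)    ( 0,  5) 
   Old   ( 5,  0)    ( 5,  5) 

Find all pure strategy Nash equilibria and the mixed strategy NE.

Pure NE: (New, New) and (Old, Old); Mixed NE: p = 0.8333, q = 0.8333

Work:
Check pure NE:
(New, New): (6, 6) - no unilateral deviation beneficial
(Old, Old): (5, 5) - no unilateral deviation beneficial
Mixed NE: P1 plays New with p = 0.8333, P2 plays New with q = 0.8333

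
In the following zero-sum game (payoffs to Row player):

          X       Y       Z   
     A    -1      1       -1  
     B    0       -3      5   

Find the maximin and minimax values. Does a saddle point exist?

Maximin = -1, Minimax = 0, Saddle: False

Work:
Row minimums: [-1, -3] → maximin = -1
Column maximums: [0, 1, 5] → minimax = 0
No saddle point (maximin ≠ minimax). Mixed strategy needed.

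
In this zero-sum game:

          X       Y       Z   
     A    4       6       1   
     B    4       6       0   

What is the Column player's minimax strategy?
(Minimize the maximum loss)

Column should play Z, value = 1

Work:
Column player minimizes Row's maximum payoff:
Column X: max payoff to Row = 4
Column Y: max payoff to Row = 6
Column Z: max payoff to Row = 1
Minimum is 1, achieved by column Z.
Minimax strategy: Z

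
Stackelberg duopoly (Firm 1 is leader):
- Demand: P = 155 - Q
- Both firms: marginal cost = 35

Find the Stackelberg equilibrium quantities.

q₁* (leader) = 60.0, q₂* (follower) = 30.0

Work:
Follower's reaction: q₂ = (a - c - q₁)/2
Leader substitutes: π₁ = q₁·(a - q₁ - (a-c-q₁)/2 - c)
FOC: q₁* = (155 - 35)/2 = 60.00
Then: q₂* = (155 - 35 - 60.0)/2 = 30.00
Leader has first-mover advantage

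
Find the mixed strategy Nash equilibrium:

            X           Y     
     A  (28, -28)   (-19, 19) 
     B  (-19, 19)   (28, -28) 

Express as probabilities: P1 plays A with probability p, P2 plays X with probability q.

p = 0.5, q = 0.5

Work:
Find probabilities that make opponent indifferent:
P2 chooses q to make P1 indifferent between A and B
P1 chooses p to make P2 indifferent between X and Y
Mixed NE: P1 plays (A: 0.5, B: 0.5), P2 plays (X: 0.5, Y: 0.5)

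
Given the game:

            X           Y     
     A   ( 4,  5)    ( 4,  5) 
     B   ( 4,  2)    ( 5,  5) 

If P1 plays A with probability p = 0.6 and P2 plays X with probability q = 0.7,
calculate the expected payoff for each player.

E[P1] = 4.12, E[P2] = 4.16

Work:
E[P1] = p·q·π₁(A,X) + p·(1-q)·π₁(A,Y) + (1-p)·q·π₁(B,X) + (1-p)·(1-q)·π₁(B,Y)
= 0.6·0.7·4 + 0.6·0.3·4 + 0.4·0.7·4 + 0.4·0.3·5
= 4.12

E[P2] = 4.16 (similar calculation)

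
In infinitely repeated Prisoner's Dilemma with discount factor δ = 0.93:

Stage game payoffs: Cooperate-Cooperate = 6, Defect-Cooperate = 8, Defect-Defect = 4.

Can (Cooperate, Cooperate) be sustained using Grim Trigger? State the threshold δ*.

δ* = 0.5; since δ = 0.93 ≥ 0.5, cooperation can be sustained

Work:
For Grim Trigger:
Cooperate forever: 6/(1-δ)
Defect then punished: 8 + 4·δ/(1-δ)
Need: 6/(1-δ) ≥ 8 + 4·δ/(1-δ)
Solving: δ ≥ (T-R)/(T-P) = (8-6)/(8-4) = 0.5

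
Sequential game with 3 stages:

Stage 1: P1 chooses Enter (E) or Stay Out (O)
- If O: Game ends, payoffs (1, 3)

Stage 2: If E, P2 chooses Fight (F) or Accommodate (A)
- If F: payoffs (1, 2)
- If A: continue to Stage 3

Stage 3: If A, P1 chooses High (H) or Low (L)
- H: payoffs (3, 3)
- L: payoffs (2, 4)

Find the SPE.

SPE: (E, A, H); Outcome (3, 3)

Work:
Stage 3: P1 chooses H (3 vs 2)
Stage 2: P2: F->2, A->3 (anticipating H). Choose A
Stage 1: P1: O->1, E->3 (anticipating A, H). Choose E
SPE path: E -> A -> H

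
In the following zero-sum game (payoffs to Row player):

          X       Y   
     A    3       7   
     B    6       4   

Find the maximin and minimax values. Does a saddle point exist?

Maximin = 4, Minimax = 6, Saddle: False

Work:
Row minimums: [3, 4] → maximin = 4
Column maximums: [6, 7] → minimax = 6
No saddle point (maximin ≠ minimax). Mixed strategy needed.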